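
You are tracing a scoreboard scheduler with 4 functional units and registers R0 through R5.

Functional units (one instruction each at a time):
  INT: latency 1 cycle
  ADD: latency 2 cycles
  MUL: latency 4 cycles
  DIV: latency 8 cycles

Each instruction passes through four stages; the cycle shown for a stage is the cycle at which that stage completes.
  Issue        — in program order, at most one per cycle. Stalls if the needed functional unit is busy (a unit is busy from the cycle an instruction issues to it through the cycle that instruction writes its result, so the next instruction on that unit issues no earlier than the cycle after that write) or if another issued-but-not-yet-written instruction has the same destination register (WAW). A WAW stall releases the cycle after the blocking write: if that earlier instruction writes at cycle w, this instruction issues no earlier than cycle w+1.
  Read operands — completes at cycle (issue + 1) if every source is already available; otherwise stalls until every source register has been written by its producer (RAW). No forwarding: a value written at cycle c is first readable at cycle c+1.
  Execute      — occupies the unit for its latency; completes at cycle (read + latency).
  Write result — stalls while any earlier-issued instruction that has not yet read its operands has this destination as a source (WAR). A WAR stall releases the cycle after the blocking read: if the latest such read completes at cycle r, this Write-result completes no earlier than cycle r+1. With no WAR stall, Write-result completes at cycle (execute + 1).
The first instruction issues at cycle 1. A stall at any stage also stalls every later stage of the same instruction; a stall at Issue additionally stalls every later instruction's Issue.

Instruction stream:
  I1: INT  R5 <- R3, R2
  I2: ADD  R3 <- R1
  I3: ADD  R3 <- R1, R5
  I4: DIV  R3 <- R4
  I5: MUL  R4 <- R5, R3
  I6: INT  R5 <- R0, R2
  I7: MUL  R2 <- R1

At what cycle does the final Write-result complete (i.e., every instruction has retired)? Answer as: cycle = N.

I1: IS=1 RO=2 EX=3 WR=4
I2: IS=2 RO=3 EX=5 WR=6
I3: IS=7 RO=8 EX=10 WR=11  [struct: ADD busy until I2 writes@6]
I4: IS=12 RO=13 EX=21 WR=22  [WAW R3: wait I3 write@11]
I5: IS=13 RO=23 EX=27 WR=28  [RAW R3: wait I4 write@22]
I6: IS=14 RO=15 EX=16 WR=24  [WAR R5: wait I5 read@23]
I7: IS=29 RO=30 EX=34 WR=35  [struct: MUL busy until I5 writes@28]

cycle = 35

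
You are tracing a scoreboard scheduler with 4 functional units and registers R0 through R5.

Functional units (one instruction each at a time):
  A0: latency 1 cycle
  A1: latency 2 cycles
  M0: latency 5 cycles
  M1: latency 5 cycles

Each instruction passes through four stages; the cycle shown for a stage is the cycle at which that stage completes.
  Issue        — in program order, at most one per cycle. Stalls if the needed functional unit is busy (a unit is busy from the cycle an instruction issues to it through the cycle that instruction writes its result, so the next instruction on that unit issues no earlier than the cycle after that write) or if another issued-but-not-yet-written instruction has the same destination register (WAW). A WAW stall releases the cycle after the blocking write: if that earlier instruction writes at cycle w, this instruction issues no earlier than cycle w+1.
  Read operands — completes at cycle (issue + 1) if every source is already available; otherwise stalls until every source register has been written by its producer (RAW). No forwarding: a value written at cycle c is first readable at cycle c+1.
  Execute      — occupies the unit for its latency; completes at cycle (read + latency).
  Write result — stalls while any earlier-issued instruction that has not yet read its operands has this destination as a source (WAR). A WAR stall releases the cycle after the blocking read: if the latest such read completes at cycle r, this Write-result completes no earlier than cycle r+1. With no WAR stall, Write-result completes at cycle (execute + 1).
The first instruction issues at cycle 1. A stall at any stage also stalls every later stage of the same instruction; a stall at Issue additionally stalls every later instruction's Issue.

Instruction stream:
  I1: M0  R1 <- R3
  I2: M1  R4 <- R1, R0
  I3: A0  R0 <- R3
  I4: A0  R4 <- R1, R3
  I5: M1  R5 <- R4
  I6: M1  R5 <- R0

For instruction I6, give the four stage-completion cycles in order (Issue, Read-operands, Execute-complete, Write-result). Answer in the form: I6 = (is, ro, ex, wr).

I6 = (27, 28, 33, 34)

1) issue 1, read 2, done 7, write 8
2) issue 2, read 9, done 14, write 15  <RAW R1: wait I1 write@8>
3) issue 3, read 4, done 5, write 10  <WAR R0: wait I2 read@9>
4) issue 16, read 17, done 18, write 19  <WAW R4: wait I2 write@15>
5) issue 17, read 20, done 25, write 26  <RAW R4: wait I4 write@19>
6) issue 27, read 28, done 33, write 34  <struct: M1 busy until I5 writes@26>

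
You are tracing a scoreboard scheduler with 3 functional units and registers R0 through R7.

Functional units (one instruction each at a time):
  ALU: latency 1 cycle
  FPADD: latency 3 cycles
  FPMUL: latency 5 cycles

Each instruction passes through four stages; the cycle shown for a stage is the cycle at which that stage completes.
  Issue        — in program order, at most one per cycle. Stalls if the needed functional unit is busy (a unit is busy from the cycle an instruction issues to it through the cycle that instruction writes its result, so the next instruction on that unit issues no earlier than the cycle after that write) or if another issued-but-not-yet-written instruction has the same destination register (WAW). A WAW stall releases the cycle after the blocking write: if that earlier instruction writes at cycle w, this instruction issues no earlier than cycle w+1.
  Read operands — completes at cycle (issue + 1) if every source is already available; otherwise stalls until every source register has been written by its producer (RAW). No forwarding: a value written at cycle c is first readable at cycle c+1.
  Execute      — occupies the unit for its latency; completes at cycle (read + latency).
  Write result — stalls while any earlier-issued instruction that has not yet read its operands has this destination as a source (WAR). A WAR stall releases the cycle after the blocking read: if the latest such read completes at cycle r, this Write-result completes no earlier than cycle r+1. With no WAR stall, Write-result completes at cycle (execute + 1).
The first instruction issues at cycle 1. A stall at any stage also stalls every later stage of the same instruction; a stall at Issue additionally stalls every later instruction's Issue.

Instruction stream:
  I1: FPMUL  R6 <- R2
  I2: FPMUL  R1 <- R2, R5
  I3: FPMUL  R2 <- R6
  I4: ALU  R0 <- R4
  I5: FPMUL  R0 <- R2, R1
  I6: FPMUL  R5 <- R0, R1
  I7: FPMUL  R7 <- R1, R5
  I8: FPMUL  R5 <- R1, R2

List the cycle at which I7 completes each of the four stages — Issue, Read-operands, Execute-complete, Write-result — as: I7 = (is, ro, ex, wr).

t=1  issue I1 (FPMUL)
t=2  I1 read-ops
t=7  I1 finished on FPMUL
t=8  I1→R6
t=9  issue I2 (FPMUL)
t=10  I2 read-ops
t=15  I2 finished on FPMUL
t=16  I2→R1
t=17  issue I3 (FPMUL)
t=18  I3 read-ops; issue I4 (ALU)
t=19  I4 read-ops
t=20  I4 finished on ALU
t=21  I4→R0
t=23  I3 finished on FPMUL
t=24  I3→R2
t=25  issue I5 (FPMUL)
t=26  I5 read-ops
t=31  I5 finished on FPMUL
t=32  I5→R0
t=33  issue I6 (FPMUL)
t=34  I6 read-ops
t=39  I6 finished on FPMUL
t=40  I6→R5
t=41  issue I7 (FPMUL)
t=42  I7 read-ops
t=47  I7 finished on FPMUL
t=48  I7→R7
t=49  issue I8 (FPMUL)
t=50  I8 read-ops
t=55  I8 finished on FPMUL
t=56  I8→R5

I7 = (41, 42, 47, 48)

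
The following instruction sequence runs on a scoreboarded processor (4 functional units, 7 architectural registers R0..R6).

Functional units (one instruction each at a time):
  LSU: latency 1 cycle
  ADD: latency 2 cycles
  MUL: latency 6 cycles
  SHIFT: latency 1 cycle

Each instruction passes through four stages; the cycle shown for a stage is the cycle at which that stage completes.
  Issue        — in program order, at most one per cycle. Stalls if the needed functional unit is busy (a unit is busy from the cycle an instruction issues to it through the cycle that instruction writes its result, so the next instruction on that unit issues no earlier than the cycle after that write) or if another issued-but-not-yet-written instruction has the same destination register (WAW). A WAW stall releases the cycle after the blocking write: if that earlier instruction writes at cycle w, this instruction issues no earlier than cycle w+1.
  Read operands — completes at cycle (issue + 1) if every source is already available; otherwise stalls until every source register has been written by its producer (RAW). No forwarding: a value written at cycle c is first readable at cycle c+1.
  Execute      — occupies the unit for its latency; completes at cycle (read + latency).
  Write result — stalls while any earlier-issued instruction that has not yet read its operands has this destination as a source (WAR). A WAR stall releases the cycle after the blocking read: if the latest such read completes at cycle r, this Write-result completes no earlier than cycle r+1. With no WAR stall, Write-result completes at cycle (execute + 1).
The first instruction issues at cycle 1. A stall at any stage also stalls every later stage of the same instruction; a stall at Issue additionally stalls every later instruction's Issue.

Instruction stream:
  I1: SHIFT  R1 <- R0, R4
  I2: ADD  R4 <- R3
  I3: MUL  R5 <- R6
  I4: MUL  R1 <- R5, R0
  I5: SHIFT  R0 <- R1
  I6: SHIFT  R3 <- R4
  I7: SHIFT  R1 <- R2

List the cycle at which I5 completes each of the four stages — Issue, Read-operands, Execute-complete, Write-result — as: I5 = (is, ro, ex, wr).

I1: IS=1 RO=2 EX=3 WR=4
I2: IS=2 RO=3 EX=5 WR=6
I3: IS=3 RO=4 EX=10 WR=11
I4: IS=12 RO=13 EX=19 WR=20  [struct: MUL busy until I3 writes@11]
I5: IS=13 RO=21 EX=22 WR=23  [RAW R1: wait I4 write@20]
I6: IS=24 RO=25 EX=26 WR=27  [struct: SHIFT busy until I5 writes@23]
I7: IS=28 RO=29 EX=30 WR=31  [struct: SHIFT busy until I6 writes@27]

I5 = (13, 21, 22, 23)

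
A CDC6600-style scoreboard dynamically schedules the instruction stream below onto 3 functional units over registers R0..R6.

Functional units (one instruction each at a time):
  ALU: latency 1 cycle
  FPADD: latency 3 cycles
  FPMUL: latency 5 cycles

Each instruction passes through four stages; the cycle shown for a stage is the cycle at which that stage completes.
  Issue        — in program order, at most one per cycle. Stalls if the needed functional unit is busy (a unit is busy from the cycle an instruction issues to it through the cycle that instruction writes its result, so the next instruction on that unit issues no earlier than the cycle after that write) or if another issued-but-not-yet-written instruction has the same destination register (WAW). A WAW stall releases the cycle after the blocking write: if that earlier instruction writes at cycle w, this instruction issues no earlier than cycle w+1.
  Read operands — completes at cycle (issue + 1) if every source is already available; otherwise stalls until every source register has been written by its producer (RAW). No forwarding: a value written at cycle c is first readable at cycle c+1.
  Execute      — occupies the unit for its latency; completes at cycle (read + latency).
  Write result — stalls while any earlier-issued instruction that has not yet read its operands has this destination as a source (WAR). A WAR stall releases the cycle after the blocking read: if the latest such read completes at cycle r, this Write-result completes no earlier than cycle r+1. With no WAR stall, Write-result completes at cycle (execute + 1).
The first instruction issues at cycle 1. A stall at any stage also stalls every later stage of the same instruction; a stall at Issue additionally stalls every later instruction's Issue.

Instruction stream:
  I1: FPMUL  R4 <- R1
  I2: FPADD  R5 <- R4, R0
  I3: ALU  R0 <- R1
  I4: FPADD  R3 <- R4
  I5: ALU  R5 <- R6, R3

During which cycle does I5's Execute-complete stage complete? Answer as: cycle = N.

[I1] 1/2/7/8
[I2] 2/9/12/13  (RAW R4: wait I1 write@8)
[I3] 3/4/5/10  (WAR R0: wait I2 read@9)
[I4] 14/15/18/19  (struct: FPADD busy until I2 writes@13)
[I5] 15/20/21/22  (RAW R3: wait I4 write@19)

cycle = 21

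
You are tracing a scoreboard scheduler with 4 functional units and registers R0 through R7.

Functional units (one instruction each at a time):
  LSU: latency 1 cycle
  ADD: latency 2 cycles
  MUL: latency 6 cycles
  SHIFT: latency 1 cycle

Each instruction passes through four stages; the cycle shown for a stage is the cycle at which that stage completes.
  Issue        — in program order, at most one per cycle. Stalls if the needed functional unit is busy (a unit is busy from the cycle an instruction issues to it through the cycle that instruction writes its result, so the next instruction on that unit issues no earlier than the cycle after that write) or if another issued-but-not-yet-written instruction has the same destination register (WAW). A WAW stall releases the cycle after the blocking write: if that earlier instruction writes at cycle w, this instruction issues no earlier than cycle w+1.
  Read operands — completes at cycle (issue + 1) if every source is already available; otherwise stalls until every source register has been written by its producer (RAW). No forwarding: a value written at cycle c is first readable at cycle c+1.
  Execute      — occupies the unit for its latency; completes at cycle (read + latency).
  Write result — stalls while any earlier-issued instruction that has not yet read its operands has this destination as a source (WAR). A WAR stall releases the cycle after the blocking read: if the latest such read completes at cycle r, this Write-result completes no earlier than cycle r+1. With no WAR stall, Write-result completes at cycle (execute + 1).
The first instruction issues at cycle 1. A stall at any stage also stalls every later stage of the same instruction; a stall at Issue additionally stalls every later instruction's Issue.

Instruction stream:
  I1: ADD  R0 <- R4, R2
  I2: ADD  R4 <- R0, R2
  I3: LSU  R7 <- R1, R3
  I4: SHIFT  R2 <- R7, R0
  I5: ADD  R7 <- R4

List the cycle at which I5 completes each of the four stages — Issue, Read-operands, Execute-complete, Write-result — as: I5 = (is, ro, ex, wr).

[1] issue I1 (ADD)
[2] I1 read-ops
[4] I1 finished on ADD
[5] I1→R0
[6] issue I2 (ADD)
[7] I2 read-ops | issue I3 (LSU)
[8] I3 read-ops | issue I4 (SHIFT)
[9] I2 finished on ADD | I3 finished on LSU
[10] I2→R4 | I3→R7
[11] I4 read-ops | issue I5 (ADD)
[12] I4 finished on SHIFT | I5 read-ops
[13] I4→R2
[14] I5 finished on ADD
[15] I5→R7

I5 = (11, 12, 14, 15)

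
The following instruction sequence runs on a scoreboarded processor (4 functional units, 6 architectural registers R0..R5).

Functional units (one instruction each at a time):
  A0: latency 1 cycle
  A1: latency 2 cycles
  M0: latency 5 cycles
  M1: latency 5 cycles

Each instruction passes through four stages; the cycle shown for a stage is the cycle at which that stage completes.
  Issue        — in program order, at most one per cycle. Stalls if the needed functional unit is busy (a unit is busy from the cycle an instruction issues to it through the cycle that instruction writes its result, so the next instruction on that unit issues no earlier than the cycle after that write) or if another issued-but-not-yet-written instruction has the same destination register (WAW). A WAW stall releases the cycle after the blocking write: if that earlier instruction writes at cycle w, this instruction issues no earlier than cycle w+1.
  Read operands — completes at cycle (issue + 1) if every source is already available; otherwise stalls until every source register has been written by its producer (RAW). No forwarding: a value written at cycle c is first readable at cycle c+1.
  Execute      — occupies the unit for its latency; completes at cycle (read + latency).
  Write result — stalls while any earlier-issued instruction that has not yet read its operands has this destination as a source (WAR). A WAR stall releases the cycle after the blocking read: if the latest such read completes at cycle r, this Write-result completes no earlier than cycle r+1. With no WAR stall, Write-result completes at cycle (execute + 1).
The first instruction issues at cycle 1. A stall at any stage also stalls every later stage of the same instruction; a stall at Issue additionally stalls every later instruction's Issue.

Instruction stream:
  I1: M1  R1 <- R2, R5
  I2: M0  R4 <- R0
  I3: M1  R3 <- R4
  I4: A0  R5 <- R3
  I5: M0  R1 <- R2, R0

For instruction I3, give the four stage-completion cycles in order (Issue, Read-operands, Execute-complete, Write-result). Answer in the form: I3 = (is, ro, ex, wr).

cycle 1: I1 issues→M1
cycle 2: I1 reads · I2 issues→M0
cycle 3: I2 reads
cycle 7: I1 exec-done
cycle 8: I1 writes R1 · I2 exec-done
cycle 9: I2 writes R4 · I3 issues→M1
cycle 10: I3 reads · I4 issues→A0
cycle 11: I5 issues→M0
cycle 12: I5 reads
cycle 15: I3 exec-done
cycle 16: I3 writes R3
cycle 17: I4 reads · I5 exec-done
cycle 18: I4 exec-done · I5 writes R1
cycle 19: I4 writes R5

I3 = (9, 10, 15, 16)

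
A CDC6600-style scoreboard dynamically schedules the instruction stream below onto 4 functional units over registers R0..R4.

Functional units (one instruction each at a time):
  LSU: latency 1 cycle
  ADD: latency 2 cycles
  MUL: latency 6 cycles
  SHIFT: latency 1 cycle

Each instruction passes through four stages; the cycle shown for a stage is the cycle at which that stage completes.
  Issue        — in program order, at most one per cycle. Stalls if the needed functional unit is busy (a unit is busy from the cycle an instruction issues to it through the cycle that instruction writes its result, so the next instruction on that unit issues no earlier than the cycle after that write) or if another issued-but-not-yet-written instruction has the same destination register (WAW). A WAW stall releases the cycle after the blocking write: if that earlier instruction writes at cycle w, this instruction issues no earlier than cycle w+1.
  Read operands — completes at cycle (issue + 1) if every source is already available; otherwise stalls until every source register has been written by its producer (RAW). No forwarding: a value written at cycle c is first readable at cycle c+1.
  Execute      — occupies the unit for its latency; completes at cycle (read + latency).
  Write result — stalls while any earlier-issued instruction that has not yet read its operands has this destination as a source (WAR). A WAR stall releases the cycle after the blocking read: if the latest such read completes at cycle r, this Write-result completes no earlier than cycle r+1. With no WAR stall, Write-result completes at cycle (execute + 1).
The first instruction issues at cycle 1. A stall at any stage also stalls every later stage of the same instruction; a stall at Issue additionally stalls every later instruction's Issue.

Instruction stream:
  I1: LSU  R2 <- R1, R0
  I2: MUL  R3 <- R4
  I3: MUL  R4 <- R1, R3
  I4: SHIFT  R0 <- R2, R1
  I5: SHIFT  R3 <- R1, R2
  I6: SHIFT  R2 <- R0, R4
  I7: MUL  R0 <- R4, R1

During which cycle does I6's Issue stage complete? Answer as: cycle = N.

t=1  issue I1 (LSU)
t=2  I1 read-ops | issue I2 (MUL)
t=3  I1 finished on LSU | I2 read-ops
t=4  I1→R2
t=9  I2 finished on MUL
t=10  I2→R3
t=11  issue I3 (MUL)
t=12  I3 read-ops | issue I4 (SHIFT)
t=13  I4 read-ops
t=14  I4 finished on SHIFT
t=15  I4→R0
t=16  issue I5 (SHIFT)
t=17  I5 read-ops
t=18  I3 finished on MUL | I5 finished on SHIFT
t=19  I3→R4 | I5→R3
t=20  issue I6 (SHIFT)
t=21  I6 read-ops | issue I7 (MUL)
t=22  I6 finished on SHIFT | I7 read-ops
t=23  I6→R2
t=28  I7 finished on MUL
t=29  I7→R0

cycle = 20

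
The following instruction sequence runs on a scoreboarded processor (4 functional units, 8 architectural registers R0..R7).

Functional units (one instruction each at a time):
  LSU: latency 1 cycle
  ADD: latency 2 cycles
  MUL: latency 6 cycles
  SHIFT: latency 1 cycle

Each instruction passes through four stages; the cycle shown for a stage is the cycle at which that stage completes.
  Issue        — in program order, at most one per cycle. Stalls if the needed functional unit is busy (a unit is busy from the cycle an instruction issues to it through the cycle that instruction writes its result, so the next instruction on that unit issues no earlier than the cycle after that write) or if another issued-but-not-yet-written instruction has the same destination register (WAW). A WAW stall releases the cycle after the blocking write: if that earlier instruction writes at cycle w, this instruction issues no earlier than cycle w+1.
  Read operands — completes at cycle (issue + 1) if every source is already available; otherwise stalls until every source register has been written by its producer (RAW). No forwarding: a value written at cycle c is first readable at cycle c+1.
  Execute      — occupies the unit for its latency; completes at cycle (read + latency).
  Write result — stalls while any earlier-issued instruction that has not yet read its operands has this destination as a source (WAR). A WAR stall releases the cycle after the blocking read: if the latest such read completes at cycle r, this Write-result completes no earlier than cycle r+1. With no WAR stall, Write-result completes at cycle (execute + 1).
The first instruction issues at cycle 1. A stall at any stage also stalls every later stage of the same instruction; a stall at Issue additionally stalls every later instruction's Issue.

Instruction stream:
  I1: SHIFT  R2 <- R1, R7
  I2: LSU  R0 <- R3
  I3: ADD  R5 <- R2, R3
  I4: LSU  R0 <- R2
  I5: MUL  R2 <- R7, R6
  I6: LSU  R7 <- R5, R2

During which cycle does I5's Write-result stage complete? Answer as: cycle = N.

cycle = 15

t=1  I1 issues→SHIFT
t=2  I1 reads | I2 issues→LSU
t=3  I1 exec-done | I2 reads | I3 issues→ADD
t=4  I1 writes R2 | I2 exec-done
t=5  I2 writes R0 | I3 reads
t=6  I4 issues→LSU
t=7  I3 exec-done | I4 reads | I5 issues→MUL
t=8  I3 writes R5 | I4 exec-done | I5 reads
t=9  I4 writes R0
t=10  I6 issues→LSU
t=14  I5 exec-done
t=15  I5 writes R2
t=16  I6 reads
t=17  I6 exec-done
t=18  I6 writes R7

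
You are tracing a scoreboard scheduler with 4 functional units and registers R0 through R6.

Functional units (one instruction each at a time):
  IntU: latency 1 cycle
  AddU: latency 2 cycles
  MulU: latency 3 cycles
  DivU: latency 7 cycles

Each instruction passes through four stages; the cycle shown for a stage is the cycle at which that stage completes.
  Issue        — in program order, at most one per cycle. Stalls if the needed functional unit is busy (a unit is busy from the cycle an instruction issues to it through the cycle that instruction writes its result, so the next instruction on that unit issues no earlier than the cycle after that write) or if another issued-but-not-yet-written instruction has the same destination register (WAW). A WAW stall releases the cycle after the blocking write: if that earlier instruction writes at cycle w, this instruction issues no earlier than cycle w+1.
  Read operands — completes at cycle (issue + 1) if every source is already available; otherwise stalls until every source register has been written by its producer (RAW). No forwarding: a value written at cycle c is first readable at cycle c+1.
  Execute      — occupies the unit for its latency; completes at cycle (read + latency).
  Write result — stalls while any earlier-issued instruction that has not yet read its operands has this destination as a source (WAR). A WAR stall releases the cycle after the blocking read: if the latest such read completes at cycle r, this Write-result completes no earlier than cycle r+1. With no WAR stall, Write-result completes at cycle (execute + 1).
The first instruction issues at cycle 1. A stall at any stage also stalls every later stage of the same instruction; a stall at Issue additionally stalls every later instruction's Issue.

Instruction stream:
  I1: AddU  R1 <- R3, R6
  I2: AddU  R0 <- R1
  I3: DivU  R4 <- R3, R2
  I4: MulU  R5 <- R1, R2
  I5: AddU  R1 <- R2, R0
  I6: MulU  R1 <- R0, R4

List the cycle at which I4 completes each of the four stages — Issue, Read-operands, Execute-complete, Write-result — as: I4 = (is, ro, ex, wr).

[I1] 1/2/4/5
[I2] 6/7/9/10  (struct: AddU busy until I1 writes@5)
[I3] 7/8/15/16
[I4] 8/9/12/13
[I5] 11/12/14/15  (struct: AddU busy until I2 writes@10)
[I6] 16/17/20/21  (WAW R1: wait I5 write@15)

I4 = (8, 9, 12, 13)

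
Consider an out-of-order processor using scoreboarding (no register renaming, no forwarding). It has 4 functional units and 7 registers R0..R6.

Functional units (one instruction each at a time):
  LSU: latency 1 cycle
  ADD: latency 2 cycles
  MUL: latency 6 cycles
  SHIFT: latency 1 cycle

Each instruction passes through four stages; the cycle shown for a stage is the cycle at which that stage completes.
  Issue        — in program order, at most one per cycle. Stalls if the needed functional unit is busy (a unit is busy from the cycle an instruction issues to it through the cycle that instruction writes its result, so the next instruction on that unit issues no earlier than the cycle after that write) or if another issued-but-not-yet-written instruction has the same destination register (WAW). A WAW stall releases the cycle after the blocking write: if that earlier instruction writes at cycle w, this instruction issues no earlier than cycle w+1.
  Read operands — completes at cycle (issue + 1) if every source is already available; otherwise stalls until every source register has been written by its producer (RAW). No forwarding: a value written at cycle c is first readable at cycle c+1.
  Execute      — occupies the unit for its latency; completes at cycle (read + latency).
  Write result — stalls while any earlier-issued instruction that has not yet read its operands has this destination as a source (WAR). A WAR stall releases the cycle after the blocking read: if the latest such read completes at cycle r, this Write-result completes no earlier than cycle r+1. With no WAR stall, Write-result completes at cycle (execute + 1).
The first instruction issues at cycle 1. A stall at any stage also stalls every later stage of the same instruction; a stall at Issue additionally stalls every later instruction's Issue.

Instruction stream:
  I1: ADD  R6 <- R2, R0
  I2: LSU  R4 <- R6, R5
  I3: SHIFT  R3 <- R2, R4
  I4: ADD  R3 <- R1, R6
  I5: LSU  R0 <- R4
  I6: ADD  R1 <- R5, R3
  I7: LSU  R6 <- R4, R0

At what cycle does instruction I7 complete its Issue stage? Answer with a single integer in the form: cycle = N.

cycle 1: issue I1 (ADD)
cycle 2: I1 read-ops | issue I2 (LSU)
cycle 3: issue I3 (SHIFT)
cycle 4: I1 finished on ADD
cycle 5: I1→R6
cycle 6: I2 read-ops
cycle 7: I2 finished on LSU
cycle 8: I2→R4
cycle 9: I3 read-ops
cycle 10: I3 finished on SHIFT
cycle 11: I3→R3
cycle 12: issue I4 (ADD)
cycle 13: I4 read-ops | issue I5 (LSU)
cycle 14: I5 read-ops
cycle 15: I4 finished on ADD | I5 finished on LSU
cycle 16: I4→R3 | I5→R0
cycle 17: issue I6 (ADD)
cycle 18: I6 read-ops | issue I7 (LSU)
cycle 19: I7 read-ops
cycle 20: I6 finished on ADD | I7 finished on LSU
cycle 21: I6→R1 | I7→R6

cycle = 18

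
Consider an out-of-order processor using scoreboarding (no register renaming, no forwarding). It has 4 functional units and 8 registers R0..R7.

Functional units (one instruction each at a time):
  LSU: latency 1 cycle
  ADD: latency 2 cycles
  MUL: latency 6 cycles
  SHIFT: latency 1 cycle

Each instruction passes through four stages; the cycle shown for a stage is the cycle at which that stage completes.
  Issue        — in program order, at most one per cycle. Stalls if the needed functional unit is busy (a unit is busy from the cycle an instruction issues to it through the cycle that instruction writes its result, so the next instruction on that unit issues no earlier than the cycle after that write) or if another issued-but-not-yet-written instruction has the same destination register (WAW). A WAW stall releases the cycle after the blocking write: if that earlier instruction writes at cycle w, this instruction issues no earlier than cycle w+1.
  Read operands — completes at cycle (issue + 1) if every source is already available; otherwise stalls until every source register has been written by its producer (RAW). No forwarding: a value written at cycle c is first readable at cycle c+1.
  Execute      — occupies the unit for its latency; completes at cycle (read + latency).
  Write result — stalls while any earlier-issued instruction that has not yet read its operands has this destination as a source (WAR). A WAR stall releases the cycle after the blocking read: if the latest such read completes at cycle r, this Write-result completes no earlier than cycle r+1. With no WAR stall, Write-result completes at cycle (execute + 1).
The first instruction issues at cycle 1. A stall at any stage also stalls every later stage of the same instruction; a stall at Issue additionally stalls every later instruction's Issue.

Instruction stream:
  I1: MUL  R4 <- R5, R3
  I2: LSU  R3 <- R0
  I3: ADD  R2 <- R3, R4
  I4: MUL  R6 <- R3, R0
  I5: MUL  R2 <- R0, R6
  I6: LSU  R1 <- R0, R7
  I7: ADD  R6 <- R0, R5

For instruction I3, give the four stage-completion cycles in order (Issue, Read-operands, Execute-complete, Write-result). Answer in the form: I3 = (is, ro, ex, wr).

I3 = (3, 10, 12, 13)

  I1 | 1 | 2 | 8 | 9
  I2 | 2 | 3 | 4 | 5
  I3 | 3 | 10 | 12 | 13   RAW R4: wait I1 write@9
  I4 | 10 | 11 | 17 | 18   struct: MUL busy until I1 writes@9
  I5 | 19 | 20 | 26 | 27   struct: MUL busy until I4 writes@18
  I6 | 20 | 21 | 22 | 23
  I7 | 21 | 22 | 24 | 25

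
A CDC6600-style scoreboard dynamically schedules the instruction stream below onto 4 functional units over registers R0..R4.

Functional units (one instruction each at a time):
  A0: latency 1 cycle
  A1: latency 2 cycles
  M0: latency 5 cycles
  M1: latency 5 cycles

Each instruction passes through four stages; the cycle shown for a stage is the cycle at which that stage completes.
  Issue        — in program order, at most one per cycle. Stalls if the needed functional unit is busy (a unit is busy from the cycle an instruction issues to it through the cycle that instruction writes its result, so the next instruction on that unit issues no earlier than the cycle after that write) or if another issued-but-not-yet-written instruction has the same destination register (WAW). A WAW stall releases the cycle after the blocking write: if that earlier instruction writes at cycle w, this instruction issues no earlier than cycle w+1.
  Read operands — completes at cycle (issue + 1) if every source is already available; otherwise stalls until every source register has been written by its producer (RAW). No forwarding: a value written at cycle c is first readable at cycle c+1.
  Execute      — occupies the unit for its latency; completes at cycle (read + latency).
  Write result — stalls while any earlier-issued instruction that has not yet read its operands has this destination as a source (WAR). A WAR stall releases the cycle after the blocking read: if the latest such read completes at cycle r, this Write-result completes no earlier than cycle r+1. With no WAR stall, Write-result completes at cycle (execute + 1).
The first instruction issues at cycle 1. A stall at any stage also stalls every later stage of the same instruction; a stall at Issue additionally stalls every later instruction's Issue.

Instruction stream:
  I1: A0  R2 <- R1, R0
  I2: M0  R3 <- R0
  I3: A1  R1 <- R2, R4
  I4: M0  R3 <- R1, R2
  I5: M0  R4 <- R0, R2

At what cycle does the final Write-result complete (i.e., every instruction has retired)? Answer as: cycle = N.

[1] issue I1 (A0)
[2] I1 read-ops | issue I2 (M0)
[3] I1 finished on A0 | I2 read-ops | issue I3 (A1)
[4] I1→R2
[5] I3 read-ops
[7] I3 finished on A1
[8] I2 finished on M0 | I3→R1
[9] I2→R3
[10] issue I4 (M0)
[11] I4 read-ops
[16] I4 finished on M0
[17] I4→R3
[18] issue I5 (M0)
[19] I5 read-ops
[24] I5 finished on M0
[25] I5→R4

cycle = 25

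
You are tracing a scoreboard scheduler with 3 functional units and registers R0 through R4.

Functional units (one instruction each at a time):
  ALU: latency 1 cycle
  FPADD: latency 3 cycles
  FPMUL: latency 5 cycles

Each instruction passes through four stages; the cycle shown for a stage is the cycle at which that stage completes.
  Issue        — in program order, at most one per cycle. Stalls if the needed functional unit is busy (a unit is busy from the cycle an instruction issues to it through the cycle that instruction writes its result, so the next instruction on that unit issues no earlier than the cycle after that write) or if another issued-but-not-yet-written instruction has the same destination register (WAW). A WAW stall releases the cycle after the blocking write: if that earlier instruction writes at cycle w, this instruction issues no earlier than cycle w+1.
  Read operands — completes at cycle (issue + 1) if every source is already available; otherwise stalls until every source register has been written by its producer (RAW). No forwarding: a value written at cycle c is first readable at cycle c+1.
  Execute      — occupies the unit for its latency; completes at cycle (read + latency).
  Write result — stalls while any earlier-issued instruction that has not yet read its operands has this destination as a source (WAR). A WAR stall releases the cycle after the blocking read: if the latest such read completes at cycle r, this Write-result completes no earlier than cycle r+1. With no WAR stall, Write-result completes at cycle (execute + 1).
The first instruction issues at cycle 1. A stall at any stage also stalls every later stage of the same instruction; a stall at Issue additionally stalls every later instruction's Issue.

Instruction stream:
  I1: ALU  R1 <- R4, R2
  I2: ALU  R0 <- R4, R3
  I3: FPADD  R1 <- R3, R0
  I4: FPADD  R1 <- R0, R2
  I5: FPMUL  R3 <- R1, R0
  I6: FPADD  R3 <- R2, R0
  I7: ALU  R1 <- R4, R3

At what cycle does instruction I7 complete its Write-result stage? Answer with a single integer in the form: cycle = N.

1) issue 1, read 2, done 3, write 4
2) issue 5, read 6, done 7, write 8  <struct: ALU busy until I1 writes@4>
3) issue 6, read 9, done 12, write 13  <RAW R0: wait I2 write@8>
4) issue 14, read 15, done 18, write 19  <struct: FPADD busy until I3 writes@13>
5) issue 15, read 20, done 25, write 26  <RAW R1: wait I4 write@19>
6) issue 27, read 28, done 31, write 32  <WAW R3: wait I5 write@26>
7) issue 28, read 33, done 34, write 35  <RAW R3: wait I6 write@32>

cycle = 35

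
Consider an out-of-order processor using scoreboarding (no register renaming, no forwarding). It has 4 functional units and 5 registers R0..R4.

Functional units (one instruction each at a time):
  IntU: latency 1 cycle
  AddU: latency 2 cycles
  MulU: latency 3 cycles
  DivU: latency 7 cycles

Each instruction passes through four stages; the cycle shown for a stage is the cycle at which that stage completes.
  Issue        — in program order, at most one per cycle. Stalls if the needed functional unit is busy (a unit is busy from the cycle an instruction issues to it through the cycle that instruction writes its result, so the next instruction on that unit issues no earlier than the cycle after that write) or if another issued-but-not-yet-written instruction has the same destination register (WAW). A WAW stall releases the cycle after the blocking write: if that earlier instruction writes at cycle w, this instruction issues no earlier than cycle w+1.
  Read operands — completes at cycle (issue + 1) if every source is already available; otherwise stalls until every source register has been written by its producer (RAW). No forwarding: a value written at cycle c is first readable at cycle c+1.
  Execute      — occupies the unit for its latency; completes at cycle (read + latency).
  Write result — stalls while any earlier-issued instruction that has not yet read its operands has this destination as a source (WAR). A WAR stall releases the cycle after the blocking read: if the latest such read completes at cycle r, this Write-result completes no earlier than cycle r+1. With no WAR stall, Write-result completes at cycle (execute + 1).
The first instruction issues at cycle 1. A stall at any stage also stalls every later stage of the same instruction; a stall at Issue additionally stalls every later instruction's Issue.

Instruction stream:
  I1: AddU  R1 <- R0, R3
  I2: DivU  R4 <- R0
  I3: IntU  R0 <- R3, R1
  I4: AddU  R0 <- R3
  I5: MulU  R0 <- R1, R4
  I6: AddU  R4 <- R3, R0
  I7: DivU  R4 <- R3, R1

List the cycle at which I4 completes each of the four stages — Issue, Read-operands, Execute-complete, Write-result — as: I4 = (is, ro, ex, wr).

[1] I1 issues→AddU
[2] I1 reads | I2 issues→DivU
[3] I2 reads | I3 issues→IntU
[4] I1 exec-done
[5] I1 writes R1
[6] I3 reads
[7] I3 exec-done
[8] I3 writes R0
[9] I4 issues→AddU
[10] I2 exec-done | I4 reads
[11] I2 writes R4
[12] I4 exec-done
[13] I4 writes R0
[14] I5 issues→MulU
[15] I5 reads | I6 issues→AddU
[18] I5 exec-done
[19] I5 writes R0
[20] I6 reads
[22] I6 exec-done
[23] I6 writes R4
[24] I7 issues→DivU
[25] I7 reads
[32] I7 exec-done
[33] I7 writes R4

I4 = (9, 10, 12, 13)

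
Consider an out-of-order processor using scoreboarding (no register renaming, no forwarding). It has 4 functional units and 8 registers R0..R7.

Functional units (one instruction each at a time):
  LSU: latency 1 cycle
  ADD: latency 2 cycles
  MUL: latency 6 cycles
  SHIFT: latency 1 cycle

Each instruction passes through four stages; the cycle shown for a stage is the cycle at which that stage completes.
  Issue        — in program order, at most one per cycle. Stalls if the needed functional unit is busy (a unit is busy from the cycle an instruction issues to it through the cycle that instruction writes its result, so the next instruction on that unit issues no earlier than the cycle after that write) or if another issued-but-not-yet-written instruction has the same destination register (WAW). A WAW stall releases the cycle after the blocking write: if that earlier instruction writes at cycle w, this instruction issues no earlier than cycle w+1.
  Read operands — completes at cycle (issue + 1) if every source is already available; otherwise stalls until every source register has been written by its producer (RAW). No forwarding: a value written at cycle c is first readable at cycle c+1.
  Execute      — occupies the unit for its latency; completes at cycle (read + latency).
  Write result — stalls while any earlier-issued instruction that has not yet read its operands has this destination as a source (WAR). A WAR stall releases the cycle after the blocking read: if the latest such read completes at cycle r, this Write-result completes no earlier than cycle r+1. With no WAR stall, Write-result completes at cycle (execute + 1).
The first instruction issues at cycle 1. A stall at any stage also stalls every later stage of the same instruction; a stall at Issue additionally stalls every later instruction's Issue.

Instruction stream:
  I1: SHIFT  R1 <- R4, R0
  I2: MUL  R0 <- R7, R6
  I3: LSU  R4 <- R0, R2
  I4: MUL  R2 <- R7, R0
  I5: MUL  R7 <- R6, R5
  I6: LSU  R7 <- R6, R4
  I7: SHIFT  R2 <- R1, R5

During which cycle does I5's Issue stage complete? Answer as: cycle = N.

cycle = 20

I1 -> (1, 2, 3, 4)
I2 -> (2, 3, 9, 10)
I3 -> (3, 11, 12, 13)  // RAW R0: wait I2 write@10
I4 -> (11, 12, 18, 19)  // struct: MUL busy until I2 writes@10
I5 -> (20, 21, 27, 28)  // struct: MUL busy until I4 writes@19
I6 -> (29, 30, 31, 32)  // WAW R7: wait I5 write@28
I7 -> (30, 31, 32, 33)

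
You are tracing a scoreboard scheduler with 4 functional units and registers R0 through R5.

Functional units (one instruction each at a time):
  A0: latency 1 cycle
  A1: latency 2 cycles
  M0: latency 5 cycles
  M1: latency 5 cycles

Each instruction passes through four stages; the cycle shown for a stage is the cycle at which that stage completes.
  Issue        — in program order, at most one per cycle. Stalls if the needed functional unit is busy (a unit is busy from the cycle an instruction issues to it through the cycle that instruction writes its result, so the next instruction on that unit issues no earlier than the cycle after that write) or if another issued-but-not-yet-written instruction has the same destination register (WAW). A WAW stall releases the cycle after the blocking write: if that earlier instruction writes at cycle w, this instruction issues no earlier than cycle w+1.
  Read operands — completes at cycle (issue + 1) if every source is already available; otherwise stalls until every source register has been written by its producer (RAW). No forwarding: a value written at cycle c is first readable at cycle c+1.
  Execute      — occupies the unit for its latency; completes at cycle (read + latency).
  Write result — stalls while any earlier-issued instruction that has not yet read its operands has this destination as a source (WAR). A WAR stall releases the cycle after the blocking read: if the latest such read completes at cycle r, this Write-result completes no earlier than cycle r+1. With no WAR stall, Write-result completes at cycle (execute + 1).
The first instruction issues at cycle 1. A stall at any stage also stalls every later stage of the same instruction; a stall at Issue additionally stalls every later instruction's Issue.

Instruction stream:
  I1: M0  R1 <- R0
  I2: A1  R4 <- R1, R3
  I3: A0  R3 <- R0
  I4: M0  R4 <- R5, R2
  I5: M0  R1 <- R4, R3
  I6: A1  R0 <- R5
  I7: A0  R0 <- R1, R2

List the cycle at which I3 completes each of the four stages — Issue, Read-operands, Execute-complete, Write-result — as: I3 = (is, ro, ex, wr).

I3 = (3, 4, 5, 10)

I1: IS=1 RO=2 EX=7 WR=8
I2: IS=2 RO=9 EX=11 WR=12  [RAW R1: wait I1 write@8]
I3: IS=3 RO=4 EX=5 WR=10  [WAR R3: wait I2 read@9]
I4: IS=13 RO=14 EX=19 WR=20  [WAW R4: wait I2 write@12]
I5: IS=21 RO=22 EX=27 WR=28  [struct: M0 busy until I4 writes@20]
I6: IS=22 RO=23 EX=25 WR=26
I7: IS=27 RO=29 EX=30 WR=31  [WAW R0: wait I6 write@26; RAW R1: wait I5 write@28]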